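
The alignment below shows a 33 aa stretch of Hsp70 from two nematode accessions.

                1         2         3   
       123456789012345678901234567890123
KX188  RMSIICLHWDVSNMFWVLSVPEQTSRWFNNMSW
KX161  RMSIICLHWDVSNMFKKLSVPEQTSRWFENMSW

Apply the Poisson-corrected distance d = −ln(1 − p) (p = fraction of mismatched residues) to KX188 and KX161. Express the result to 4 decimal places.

Mismatches occur at site 16 (W/K), site 17 (V/K), site 29 (N/E).
p = 3/33 = 0.090909.
d = −ln(1 − 0.090909) = −ln(0.909091) = 0.0953.

0.0953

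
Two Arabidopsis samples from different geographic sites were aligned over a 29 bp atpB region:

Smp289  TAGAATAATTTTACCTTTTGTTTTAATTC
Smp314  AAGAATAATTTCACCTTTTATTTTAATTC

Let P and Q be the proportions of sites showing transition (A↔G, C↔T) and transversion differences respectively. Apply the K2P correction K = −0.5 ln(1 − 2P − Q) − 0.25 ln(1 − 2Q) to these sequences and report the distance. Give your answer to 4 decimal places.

0.1125

Differing sites — 1:T/A (Tv); 12:T/C (Ti); 20:G/A (Ti).
Of the 3 differences, 2 transitions and 1 transversion over 29 sites: P = 2/29 = 0.068966, Q = 1/29 = 0.034483.
d = −0.5·ln(0.827585) − 0.25·ln(0.931034) = −0.5·(-0.189243) − 0.25·(-0.071459) = 0.1125.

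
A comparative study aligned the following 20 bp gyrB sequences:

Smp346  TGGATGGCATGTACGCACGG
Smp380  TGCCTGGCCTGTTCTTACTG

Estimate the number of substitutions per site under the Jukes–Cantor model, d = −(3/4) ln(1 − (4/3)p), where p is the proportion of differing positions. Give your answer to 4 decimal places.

Differing sites — 3:G/C; 4:A/C; 9:A/C; 13:A/T; 15:G/T; 16:C/T; 19:G/T.
p = 7/20 = 0.350000.
d = −0.75 · ln(1 − (4/3)·0.350000) = −0.75 · ln(0.533333) = −0.75 · (-0.628609) = 0.4715.

0.4715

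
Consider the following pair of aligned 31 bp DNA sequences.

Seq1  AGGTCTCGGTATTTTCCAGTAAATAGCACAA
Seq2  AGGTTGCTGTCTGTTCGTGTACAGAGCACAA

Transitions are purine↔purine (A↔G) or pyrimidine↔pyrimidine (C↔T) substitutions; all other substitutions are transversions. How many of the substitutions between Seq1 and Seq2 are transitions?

1

Mismatches occur at site 5 (C→T, transition), site 6 (T→G, transversion), site 8 (G→T, transversion), site 11 (A→C, transversion), site 13 (T→G, transversion), site 17 (C→G, transversion), site 18 (A→T, transversion), site 22 (A→C, transversion), site 24 (T→G, transversion).
Of the 9 differences, 1 transition and 8 transversions, so the answer is 1.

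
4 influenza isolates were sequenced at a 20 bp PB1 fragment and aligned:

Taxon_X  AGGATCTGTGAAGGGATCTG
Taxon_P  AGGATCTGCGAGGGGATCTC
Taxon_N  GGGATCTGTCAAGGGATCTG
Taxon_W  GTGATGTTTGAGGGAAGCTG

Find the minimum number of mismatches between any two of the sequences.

Pairwise Hamming distances:
  Taxon_X vs Taxon_P: 3
  Taxon_X vs Taxon_N: 2
  Taxon_X vs Taxon_W: 7
  Taxon_P vs Taxon_N: 5
  Taxon_P vs Taxon_W: 8
  Taxon_N vs Taxon_W: 7
The smallest is 2, between Taxon_X and Taxon_N.

2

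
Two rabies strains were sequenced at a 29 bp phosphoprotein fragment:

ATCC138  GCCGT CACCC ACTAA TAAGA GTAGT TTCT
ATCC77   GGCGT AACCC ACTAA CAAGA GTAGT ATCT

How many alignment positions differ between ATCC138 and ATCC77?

4

The sequences differ at positions 2 (C/G), 6 (C/A), 16 (T/C), 26 (T/A).
That gives 4 mismatches out of 29 aligned sites, so the Hamming distance is 4.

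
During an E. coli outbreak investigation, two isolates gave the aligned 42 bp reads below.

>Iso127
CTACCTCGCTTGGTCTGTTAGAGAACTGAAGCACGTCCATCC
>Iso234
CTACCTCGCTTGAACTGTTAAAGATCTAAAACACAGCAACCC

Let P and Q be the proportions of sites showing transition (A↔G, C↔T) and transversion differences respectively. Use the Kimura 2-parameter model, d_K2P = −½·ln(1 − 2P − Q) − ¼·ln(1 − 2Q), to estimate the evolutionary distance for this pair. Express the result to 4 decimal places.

0.2926

The sequences differ at positions 13 (G/A, transition), 14 (T/A, transversion), 21 (G/A, transition), 25 (A/T, transversion), 28 (G/A, transition), 31 (G/A, transition), 35 (G/A, transition), 36 (T/G, transversion), 38 (C/A, transversion), 40 (T/C, transition).
Of the 10 differences, 6 transitions and 4 transversions over 42 sites: P = 6/42 = 0.142857, Q = 4/42 = 0.095238.
d = −0.5·ln(0.619048) − 0.25·ln(0.809524) = −0.5·(-0.479572) − 0.25·(-0.211309) = 0.2926.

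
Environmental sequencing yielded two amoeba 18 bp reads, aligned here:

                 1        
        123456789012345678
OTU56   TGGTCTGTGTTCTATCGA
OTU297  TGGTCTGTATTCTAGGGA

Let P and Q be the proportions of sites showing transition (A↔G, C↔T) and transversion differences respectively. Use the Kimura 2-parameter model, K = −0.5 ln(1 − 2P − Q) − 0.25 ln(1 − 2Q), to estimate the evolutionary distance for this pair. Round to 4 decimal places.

Differing sites — 9:G/A (Ti); 15:T/G (Tv); 16:C/G (Tv).
Of the 3 differences, 1 transition and 2 transversions over 18 sites: P = 1/18 = 0.055556, Q = 2/18 = 0.111111.
d = −0.5·ln(0.777777) − 0.25·ln(0.777778) = −0.5·(-0.251315) − 0.25·(-0.251314) = 0.1885.

0.1885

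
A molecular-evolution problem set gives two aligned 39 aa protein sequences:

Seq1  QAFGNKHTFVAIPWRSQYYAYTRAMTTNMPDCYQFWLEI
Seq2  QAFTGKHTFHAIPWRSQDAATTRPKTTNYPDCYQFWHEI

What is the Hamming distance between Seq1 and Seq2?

Differing sites — 4:G/T; 5:N/G; 10:V/H; 18:Y/D; 19:Y/A; 21:Y/T; 24:A/P; 25:M/K; 29:M/Y; 37:L/H.
That gives 10 mismatches out of 39 aligned sites, so the Hamming distance is 10.

10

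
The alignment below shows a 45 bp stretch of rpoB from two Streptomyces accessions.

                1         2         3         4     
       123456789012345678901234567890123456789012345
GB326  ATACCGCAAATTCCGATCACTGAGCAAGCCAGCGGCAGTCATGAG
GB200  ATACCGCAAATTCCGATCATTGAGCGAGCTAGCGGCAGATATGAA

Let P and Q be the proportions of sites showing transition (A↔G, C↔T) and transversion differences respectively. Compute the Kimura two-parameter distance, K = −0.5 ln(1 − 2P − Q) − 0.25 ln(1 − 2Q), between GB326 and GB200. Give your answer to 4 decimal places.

Mismatches occur at site 20 (C↔T, transition), site 26 (A↔G, transition), site 30 (C↔T, transition), site 39 (T↔A, transversion), site 40 (C↔T, transition), site 45 (G↔A, transition).
Of the 6 differences, 5 transitions and 1 transversion over 45 sites: P = 5/45 = 0.111111, Q = 1/45 = 0.022222.
d = −0.5·ln(0.755556) − 0.25·ln(0.955556) = −0.5·(-0.280301) − 0.25·(-0.045462) = 0.1515.

0.1515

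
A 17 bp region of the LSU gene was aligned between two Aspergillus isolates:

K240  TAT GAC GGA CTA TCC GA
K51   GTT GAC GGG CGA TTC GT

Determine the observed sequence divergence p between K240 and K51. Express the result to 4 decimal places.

The sequences differ at positions 1 (T/G), 2 (A/T), 9 (A/G), 11 (T/G), 14 (C/T), 17 (A/T).
There are 6 differences over 17 sites, so p = 6/17 = 0.3529.

0.3529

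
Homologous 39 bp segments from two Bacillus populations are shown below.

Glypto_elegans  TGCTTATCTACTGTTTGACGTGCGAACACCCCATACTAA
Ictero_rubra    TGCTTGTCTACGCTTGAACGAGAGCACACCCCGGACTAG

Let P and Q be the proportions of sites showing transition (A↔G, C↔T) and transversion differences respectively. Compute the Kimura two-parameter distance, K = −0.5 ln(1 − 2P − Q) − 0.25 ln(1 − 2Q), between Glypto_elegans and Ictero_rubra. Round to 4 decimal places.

Mismatches occur at site 6 (A→G, transition), site 12 (T→G, transversion), site 13 (G→C, transversion), site 16 (T→G, transversion), site 17 (G→A, transition), site 21 (T→A, transversion), site 23 (C→A, transversion), site 25 (A→C, transversion), site 33 (A→G, transition), site 34 (T→G, transversion), site 39 (A→G, transition).
Of the 11 differences, 4 transitions and 7 transversions over 39 sites: P = 4/39 = 0.102564, Q = 7/39 = 0.179487.
d = −0.5·ln(0.615385) − 0.25·ln(0.641026) = −0.5·(-0.485507) − 0.25·(-0.444685) = 0.3539.

0.3539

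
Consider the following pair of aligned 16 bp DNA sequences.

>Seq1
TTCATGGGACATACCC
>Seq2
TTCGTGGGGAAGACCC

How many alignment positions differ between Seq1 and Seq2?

Differing sites — 4:A/G; 9:A/G; 10:C/A; 12:T/G.
That gives 4 mismatches out of 16 aligned sites, so the Hamming distance is 4.

4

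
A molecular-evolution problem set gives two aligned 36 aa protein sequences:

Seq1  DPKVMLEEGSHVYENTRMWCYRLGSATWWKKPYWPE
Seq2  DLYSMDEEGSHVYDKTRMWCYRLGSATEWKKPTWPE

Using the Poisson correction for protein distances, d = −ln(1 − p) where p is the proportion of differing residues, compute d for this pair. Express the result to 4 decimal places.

The sequences differ at positions 2 (P/L), 3 (K/Y), 4 (V/S), 6 (L/D), 14 (E/D), 15 (N/K), 28 (W/E), 33 (Y/T).
p = 8/36 = 0.222222.
d = −ln(1 − 0.222222) = −ln(0.777778) = 0.2513.

0.2513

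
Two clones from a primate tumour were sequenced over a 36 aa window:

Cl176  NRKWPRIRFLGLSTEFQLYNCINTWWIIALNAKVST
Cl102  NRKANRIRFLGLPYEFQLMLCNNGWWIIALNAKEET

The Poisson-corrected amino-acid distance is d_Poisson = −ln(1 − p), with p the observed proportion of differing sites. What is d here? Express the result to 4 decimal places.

Mismatches occur at site 4 (W/A), site 5 (P/N), site 13 (S/P), site 14 (T/Y), site 19 (Y/M), site 20 (N/L), site 22 (I/N), site 24 (T/G), site 34 (V/E), site 35 (S/E).
p = 10/36 = 0.277778.
d = −ln(1 − 0.277778) = −ln(0.722222) = 0.3254.

0.3254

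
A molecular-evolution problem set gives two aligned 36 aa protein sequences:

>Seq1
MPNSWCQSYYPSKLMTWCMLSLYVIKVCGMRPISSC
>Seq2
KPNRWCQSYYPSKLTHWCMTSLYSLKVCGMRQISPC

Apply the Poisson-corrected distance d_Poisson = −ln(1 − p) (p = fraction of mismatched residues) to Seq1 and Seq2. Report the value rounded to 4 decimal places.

0.2877

The sequences differ at positions 1 (M/K), 4 (S/R), 15 (M/T), 16 (T/H), 20 (L/T), 24 (V/S), 25 (I/L), 32 (P/Q), 35 (S/P).
p = 9/36 = 0.250000.
d = −ln(1 − 0.250000) = −ln(0.750000) = 0.2877.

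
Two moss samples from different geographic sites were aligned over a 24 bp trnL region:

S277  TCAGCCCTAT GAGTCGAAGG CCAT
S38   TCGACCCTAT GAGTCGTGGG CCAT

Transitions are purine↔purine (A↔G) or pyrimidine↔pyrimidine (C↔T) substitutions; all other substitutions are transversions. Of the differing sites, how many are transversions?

Differing sites — 3:A/G (Ti); 4:G/A (Ti); 17:A/T (Tv); 18:A/G (Ti).
Of the 4 differences, 3 transitions and 1 transversion, so the answer is 1.

1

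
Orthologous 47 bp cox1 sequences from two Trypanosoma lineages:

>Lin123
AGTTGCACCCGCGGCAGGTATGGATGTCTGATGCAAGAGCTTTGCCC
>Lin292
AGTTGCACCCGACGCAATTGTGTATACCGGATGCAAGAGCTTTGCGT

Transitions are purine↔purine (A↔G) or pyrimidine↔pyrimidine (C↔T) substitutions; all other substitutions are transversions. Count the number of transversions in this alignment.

6

Mismatches occur at site 12 (C/A, transversion), site 13 (G/C, transversion), site 17 (G/A, transition), site 18 (G/T, transversion), site 20 (A/G, transition), site 23 (G/T, transversion), site 26 (G/A, transition), site 27 (T/C, transition), site 29 (T/G, transversion), site 46 (C/G, transversion), site 47 (C/T, transition).
Of the 11 differences, 5 transitions and 6 transversions, so the answer is 6.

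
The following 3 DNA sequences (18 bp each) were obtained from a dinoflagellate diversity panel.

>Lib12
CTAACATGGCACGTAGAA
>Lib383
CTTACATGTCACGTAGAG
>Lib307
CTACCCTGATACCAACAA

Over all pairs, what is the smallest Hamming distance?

Pairwise Hamming distances:
  Lib12 vs Lib383: 3
  Lib12 vs Lib307: 7
  Lib383 vs Lib307: 9
The smallest is 3, between Lib12 and Lib383.

3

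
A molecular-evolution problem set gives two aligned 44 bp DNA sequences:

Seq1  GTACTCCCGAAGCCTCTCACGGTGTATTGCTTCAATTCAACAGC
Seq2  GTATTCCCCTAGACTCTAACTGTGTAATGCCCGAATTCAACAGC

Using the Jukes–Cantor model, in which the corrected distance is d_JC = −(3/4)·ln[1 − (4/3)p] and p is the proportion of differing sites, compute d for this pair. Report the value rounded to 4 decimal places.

Mismatches occur at site 4 (C→T), site 9 (G→C), site 10 (A→T), site 13 (C→A), site 18 (C→A), site 21 (G→T), site 27 (T→A), site 31 (T→C), site 32 (T→C), site 33 (C→G).
p = 10/44 = 0.227273.
d = −0.75 · ln(1 − (4/3)·0.227273) = −0.75 · ln(0.696969) = −0.75 · (-0.361014) = 0.2708.

0.2708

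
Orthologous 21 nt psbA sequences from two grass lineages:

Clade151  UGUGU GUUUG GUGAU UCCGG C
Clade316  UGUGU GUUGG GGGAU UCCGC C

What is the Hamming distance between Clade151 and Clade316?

Differing sites — 9:U/G; 12:U/G; 20:G/C.
That gives 3 mismatches out of 21 aligned sites, so the Hamming distance is 3.

3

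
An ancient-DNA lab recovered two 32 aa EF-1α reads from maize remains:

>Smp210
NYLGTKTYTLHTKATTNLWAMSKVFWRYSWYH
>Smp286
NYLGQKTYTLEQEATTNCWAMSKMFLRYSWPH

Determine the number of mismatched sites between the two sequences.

Mismatches occur at site 5 (T/Q), site 11 (H/E), site 12 (T/Q), site 13 (K/E), site 18 (L/C), site 24 (V/M), site 26 (W/L), site 31 (Y/P).
That gives 8 mismatches out of 32 aligned sites, so the Hamming distance is 8.

8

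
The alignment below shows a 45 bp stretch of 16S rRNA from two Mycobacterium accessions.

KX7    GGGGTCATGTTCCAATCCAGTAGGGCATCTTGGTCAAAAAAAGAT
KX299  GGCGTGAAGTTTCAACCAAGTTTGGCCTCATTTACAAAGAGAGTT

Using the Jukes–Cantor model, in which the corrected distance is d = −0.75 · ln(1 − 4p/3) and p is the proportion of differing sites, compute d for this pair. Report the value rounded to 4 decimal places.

0.4819

Differing sites — 3:G/C; 6:C/G; 8:T/A; 12:C/T; 16:T/C; 18:C/A; 22:A/T; 23:G/T; 27:A/C; 30:T/A; 32:G/T; 33:G/T; 34:T/A; 39:A/G; 41:A/G; 44:A/T.
p = 16/45 = 0.355556.
d = −0.75 · ln(1 − (4/3)·0.355556) = −0.75 · ln(0.525925) = −0.75 · (-0.642597) = 0.4819.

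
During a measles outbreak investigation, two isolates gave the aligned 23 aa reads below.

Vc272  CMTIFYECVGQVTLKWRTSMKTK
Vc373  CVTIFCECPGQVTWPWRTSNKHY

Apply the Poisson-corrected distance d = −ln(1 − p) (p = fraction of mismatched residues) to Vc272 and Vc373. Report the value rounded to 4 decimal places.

Differing sites — 2:M/V; 6:Y/C; 9:V/P; 14:L/W; 15:K/P; 20:M/N; 22:T/H; 23:K/Y.
p = 8/23 = 0.347826.
d = −ln(1 − 0.347826) = −ln(0.652174) = 0.4274.

0.4274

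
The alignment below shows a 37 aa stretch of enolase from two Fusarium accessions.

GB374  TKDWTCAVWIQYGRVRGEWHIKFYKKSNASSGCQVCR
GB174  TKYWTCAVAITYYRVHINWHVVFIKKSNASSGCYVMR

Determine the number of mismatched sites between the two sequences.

Mismatches occur at site 3 (D/Y), site 9 (W/A), site 11 (Q/T), site 13 (G/Y), site 16 (R/H), site 17 (G/I), site 18 (E/N), site 21 (I/V), site 22 (K/V), site 24 (Y/I), site 34 (Q/Y), site 36 (C/M).
That gives 12 mismatches out of 37 aligned sites, so the Hamming distance is 12.

12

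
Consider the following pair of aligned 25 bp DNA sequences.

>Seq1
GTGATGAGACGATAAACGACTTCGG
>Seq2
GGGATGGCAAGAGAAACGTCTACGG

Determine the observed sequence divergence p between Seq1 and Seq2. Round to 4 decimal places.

Mismatches occur at site 2 (T→G), site 7 (A→G), site 8 (G→C), site 10 (C→A), site 13 (T→G), site 19 (A→T), site 22 (T→A).
There are 7 differences over 25 sites, so p = 7/25 = 0.2800.

0.2800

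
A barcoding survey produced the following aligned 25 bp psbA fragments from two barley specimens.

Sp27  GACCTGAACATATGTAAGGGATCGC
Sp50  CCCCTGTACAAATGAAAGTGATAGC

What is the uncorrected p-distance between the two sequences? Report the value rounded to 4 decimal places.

Mismatches occur at site 1 (G/C), site 2 (A/C), site 7 (A/T), site 11 (T/A), site 15 (T/A), site 19 (G/T), site 23 (C/A).
There are 7 differences over 25 sites, so p = 7/25 = 0.2800.

0.2800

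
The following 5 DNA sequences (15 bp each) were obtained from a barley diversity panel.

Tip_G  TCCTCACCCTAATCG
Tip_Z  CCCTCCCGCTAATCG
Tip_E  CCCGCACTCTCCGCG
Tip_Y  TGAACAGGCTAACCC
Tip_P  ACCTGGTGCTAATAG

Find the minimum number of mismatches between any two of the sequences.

Pairwise Hamming distances:
  Tip_G vs Tip_Z: 3
  Tip_G vs Tip_E: 6
  Tip_G vs Tip_Y: 7
  Tip_G vs Tip_P: 6
  Tip_Z vs Tip_E: 6
  Tip_Z vs Tip_Y: 8
  Tip_Z vs Tip_P: 5
  Tip_E vs Tip_Y: 10
  Tip_E vs Tip_P: 10
  Tip_Y vs Tip_P: 10
The smallest is 3, between Tip_G and Tip_Z.

3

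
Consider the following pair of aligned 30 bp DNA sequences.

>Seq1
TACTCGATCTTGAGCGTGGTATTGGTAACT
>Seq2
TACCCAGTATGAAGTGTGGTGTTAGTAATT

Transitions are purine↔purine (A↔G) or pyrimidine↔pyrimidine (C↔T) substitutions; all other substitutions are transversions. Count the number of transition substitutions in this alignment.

8

The sequences differ at positions 4 (T/C, transition), 6 (G/A, transition), 7 (A/G, transition), 9 (C/A, transversion), 11 (T/G, transversion), 12 (G/A, transition), 15 (C/T, transition), 21 (A/G, transition), 24 (G/A, transition), 29 (C/T, transition).
Of the 10 differences, 8 transitions and 2 transversions, so the answer is 8.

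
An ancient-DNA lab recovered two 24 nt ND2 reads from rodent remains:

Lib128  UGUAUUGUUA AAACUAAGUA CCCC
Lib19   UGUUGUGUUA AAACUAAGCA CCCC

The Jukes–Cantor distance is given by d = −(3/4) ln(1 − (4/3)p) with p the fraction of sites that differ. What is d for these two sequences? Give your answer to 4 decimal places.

The sequences differ at positions 4 (A/U), 5 (U/G), 19 (U/C).
p = 3/24 = 0.125000.
d = −0.75 · ln(1 − (4/3)·0.125000) = −0.75 · ln(0.833333) = −0.75 · (-0.182322) = 0.1367.

0.1367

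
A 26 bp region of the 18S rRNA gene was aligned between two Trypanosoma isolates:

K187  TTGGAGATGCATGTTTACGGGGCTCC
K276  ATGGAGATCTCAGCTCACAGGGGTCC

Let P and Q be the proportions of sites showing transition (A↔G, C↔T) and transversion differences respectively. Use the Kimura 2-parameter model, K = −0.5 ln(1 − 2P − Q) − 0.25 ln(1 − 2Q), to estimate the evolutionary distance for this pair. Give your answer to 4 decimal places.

0.4680

Mismatches occur at site 1 (T/A, transversion), site 9 (G/C, transversion), site 10 (C/T, transition), site 11 (A/C, transversion), site 12 (T/A, transversion), site 14 (T/C, transition), site 16 (T/C, transition), site 19 (G/A, transition), site 23 (C/G, transversion).
Of the 9 differences, 4 transitions and 5 transversions over 26 sites: P = 4/26 = 0.153846, Q = 5/26 = 0.192308.
d = −0.5·ln(0.500000) − 0.25·ln(0.615384) = −0.5·(-0.693147) − 0.25·(-0.485509) = 0.4680.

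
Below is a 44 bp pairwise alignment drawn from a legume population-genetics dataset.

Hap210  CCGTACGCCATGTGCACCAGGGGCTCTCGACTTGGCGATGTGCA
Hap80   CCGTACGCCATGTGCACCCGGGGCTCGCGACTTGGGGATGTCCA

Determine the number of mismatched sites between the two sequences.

4

Differing sites — 19:A/C; 27:T/G; 36:C/G; 42:G/C.
That gives 4 mismatches out of 44 aligned sites, so the Hamming distance is 4.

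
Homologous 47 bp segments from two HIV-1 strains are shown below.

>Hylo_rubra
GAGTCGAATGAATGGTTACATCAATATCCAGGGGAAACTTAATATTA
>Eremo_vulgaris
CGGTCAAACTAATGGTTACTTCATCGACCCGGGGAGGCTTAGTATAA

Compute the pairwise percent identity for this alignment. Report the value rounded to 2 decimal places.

The sequences differ at positions 1 (G/C), 2 (A/G), 6 (G/A), 9 (T/C), 10 (G/T), 20 (A/T), 24 (A/T), 25 (T/C), 26 (A/G), 27 (T/A), 30 (A/C), 36 (A/G), 37 (A/G), 42 (A/G), 46 (T/A).
32 of the 47 sites match, so the percent identity is 32/47 × 100 = 68.09%.

68.09%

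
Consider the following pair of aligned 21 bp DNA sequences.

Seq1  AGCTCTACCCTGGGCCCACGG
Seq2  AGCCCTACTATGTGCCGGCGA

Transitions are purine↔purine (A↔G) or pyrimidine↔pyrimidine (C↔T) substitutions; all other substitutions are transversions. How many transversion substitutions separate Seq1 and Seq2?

3

Mismatches occur at site 4 (T↔C, transition), site 9 (C↔T, transition), site 10 (C↔A, transversion), site 13 (G↔T, transversion), site 17 (C↔G, transversion), site 18 (A↔G, transition), site 21 (G↔A, transition).
Of the 7 differences, 4 transitions and 3 transversions, so the answer is 3.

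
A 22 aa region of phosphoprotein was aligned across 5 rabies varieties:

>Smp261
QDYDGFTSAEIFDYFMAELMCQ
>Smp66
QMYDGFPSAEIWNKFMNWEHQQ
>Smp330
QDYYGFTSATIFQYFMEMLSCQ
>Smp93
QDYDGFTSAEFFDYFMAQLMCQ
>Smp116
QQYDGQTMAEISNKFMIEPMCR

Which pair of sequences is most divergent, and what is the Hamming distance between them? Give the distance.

13

Pairwise Hamming distances:
  Smp261 vs Smp66: 10
  Smp261 vs Smp330: 6
  Smp261 vs Smp93: 2
  Smp261 vs Smp116: 9
  Smp66 vs Smp330: 12
  Smp66 vs Smp93: 11
  Smp66 vs Smp116: 11
  Smp330 vs Smp93: 7
  Smp330 vs Smp116: 13
  Smp93 vs Smp116: 11
The largest is 13, between Smp330 and Smp116.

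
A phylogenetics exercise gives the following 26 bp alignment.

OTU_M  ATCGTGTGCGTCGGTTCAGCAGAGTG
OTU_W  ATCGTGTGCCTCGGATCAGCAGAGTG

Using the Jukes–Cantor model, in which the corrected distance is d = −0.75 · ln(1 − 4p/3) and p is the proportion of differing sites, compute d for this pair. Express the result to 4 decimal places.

Mismatches occur at site 10 (G↔C), site 15 (T↔A).
p = 2/26 = 0.076923.
d = −0.75 · ln(1 − (4/3)·0.076923) = −0.75 · ln(0.897436) = −0.75 · (-0.108213) = 0.0812.

0.0812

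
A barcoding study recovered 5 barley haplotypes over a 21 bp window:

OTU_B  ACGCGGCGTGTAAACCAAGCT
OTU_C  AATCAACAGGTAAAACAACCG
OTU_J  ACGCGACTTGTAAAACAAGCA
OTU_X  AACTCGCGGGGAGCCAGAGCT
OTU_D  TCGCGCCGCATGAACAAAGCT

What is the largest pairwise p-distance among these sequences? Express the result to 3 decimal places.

Pairwise Hamming distances:
  OTU_B vs OTU_C: 9
  OTU_B vs OTU_J: 4
  OTU_B vs OTU_X: 10
  OTU_B vs OTU_D: 6
  OTU_C vs OTU_J: 7
  OTU_C vs OTU_X: 13
  OTU_C vs OTU_D: 13
  OTU_J vs OTU_X: 14
  OTU_J vs OTU_D: 9
  OTU_X vs OTU_D: 13
The largest is 14 mismatches, between OTU_J and OTU_X; p = 14/21 = 0.667.

0.667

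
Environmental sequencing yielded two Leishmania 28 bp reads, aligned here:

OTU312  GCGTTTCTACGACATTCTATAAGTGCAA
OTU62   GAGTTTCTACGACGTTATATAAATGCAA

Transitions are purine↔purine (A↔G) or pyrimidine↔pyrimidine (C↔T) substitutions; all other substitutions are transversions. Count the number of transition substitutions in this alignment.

Differing sites — 2:C/A (Tv); 14:A/G (Ti); 17:C/A (Tv); 23:G/A (Ti).
Of the 4 differences, 2 transitions and 2 transversions, so the answer is 2.

2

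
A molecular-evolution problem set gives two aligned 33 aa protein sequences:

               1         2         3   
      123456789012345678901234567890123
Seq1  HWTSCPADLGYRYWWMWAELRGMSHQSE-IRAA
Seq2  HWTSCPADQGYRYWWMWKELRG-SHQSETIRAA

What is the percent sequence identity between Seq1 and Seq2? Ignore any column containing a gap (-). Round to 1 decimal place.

Excluding the 2 gap columns leaves 31 comparable sites.
The sequences differ at positions 9 (L/Q), 18 (A/K).
29 of the 31 comparable sites match, so the percent identity is 29/31 × 100 = 93.5%.

93.5%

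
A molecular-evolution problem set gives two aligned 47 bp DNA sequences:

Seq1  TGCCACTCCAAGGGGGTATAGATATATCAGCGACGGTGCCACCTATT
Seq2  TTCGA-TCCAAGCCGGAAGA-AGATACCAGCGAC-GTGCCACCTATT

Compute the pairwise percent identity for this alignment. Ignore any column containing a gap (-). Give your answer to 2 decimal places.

81.82%

Excluding the 3 gap columns leaves 44 comparable sites.
The sequences differ at positions 2 (G/T), 4 (C/G), 13 (G/C), 14 (G/C), 17 (T/A), 19 (T/G), 23 (T/G), 27 (T/C).
36 of the 44 comparable sites match, so the percent identity is 36/44 × 100 = 81.82%.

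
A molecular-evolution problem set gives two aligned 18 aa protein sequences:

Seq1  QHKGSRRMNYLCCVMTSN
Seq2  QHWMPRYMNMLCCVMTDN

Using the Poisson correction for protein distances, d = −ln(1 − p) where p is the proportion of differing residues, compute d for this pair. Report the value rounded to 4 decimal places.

0.4055

Differing sites — 3:K/W; 4:G/M; 5:S/P; 7:R/Y; 10:Y/M; 17:S/D.
p = 6/18 = 0.333333.
d = −ln(1 − 0.333333) = −ln(0.666667) = 0.4055.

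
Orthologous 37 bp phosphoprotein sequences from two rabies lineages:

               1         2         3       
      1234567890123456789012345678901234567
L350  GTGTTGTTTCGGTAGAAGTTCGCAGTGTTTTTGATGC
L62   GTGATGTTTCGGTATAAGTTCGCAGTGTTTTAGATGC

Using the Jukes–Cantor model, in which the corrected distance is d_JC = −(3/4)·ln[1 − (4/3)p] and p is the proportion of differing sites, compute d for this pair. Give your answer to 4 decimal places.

The sequences differ at positions 4 (T/A), 15 (G/T), 32 (T/A).
p = 3/37 = 0.081081.
d = −0.75 · ln(1 − (4/3)·0.081081) = −0.75 · ln(0.891892) = −0.75 · (-0.114410) = 0.0858.

0.0858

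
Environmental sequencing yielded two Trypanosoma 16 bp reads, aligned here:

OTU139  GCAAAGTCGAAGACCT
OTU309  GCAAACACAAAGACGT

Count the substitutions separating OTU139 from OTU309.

Differing sites — 6:G/C; 7:T/A; 9:G/A; 15:C/G.
That gives 4 mismatches out of 16 aligned sites, so the Hamming distance is 4.

4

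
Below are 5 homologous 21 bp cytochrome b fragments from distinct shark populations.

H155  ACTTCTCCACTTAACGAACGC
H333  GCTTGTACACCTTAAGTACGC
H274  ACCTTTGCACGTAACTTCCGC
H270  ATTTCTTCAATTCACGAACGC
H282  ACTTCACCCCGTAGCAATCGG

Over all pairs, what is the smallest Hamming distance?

Pairwise Hamming distances:
  H155 vs H333: 7
  H155 vs H274: 7
  H155 vs H270: 4
  H155 vs H282: 7
  H333 vs H274: 9
  H333 vs H270: 9
  H333 vs H282: 13
  H274 vs H270: 10
  H274 vs H282: 10
  H270 vs H282: 11
The smallest is 4, between H155 and H270.

4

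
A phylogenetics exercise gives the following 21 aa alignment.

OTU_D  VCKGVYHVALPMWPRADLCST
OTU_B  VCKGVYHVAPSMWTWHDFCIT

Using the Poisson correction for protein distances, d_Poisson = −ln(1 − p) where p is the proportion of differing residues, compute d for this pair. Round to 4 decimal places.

0.4055

Mismatches occur at site 10 (L/P), site 11 (P/S), site 14 (P/T), site 15 (R/W), site 16 (A/H), site 18 (L/F), site 20 (S/I).
p = 7/21 = 0.333333.
d = −ln(1 − 0.333333) = −ln(0.666667) = 0.4055.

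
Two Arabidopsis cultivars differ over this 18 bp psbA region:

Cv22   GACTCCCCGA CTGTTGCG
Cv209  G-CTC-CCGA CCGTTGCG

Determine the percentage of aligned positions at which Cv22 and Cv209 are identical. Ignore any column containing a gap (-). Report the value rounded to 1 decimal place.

Excluding the 2 gap columns leaves 16 comparable sites.
Differing sites — 12:T/C.
15 of the 16 comparable sites match, so the percent identity is 15/16 × 100 = 93.8%.

93.8%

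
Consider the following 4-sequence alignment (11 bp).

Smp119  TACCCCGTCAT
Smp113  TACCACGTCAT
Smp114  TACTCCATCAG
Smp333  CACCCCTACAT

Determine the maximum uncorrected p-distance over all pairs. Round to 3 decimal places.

Pairwise Hamming distances:
  Smp119 vs Smp113: 1
  Smp119 vs Smp114: 3
  Smp119 vs Smp333: 3
  Smp113 vs Smp114: 4
  Smp113 vs Smp333: 4
  Smp114 vs Smp333: 5
The largest is 5 mismatches, between Smp114 and Smp333; p = 5/11 = 0.455.

0.455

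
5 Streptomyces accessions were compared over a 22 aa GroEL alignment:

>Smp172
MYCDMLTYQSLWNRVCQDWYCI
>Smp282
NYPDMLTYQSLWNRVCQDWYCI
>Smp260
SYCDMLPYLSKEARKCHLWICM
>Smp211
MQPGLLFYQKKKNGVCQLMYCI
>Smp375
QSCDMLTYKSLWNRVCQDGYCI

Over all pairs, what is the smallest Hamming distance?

Pairwise Hamming distances:
  Smp172 vs Smp282: 2
  Smp172 vs Smp260: 11
  Smp172 vs Smp211: 11
  Smp172 vs Smp375: 4
  Smp282 vs Smp260: 12
  Smp282 vs Smp211: 11
  Smp282 vs Smp375: 5
  Smp260 vs Smp211: 16
  Smp260 vs Smp375: 13
  Smp211 vs Smp375: 13
The smallest is 2, between Smp172 and Smp282.

2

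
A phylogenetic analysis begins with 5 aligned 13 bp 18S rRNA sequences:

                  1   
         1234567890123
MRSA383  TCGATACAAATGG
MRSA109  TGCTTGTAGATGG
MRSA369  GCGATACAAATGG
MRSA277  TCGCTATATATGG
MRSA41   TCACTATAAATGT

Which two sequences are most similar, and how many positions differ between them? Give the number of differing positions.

1

Pairwise Hamming distances:
  MRSA383 vs MRSA109: 6
  MRSA383 vs MRSA369: 1
  MRSA383 vs MRSA277: 3
  MRSA383 vs MRSA41: 4
  MRSA109 vs MRSA369: 7
  MRSA109 vs MRSA277: 5
  MRSA109 vs MRSA41: 6
  MRSA369 vs MRSA277: 4
  MRSA369 vs MRSA41: 5
  MRSA277 vs MRSA41: 3
The smallest is 1, between MRSA383 and MRSA369.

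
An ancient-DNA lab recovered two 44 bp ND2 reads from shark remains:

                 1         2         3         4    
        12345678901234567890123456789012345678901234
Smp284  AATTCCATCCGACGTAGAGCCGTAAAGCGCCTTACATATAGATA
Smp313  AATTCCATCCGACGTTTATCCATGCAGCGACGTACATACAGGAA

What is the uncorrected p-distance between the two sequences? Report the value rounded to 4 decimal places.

0.2500

Differing sites — 16:A/T; 17:G/T; 19:G/T; 22:G/A; 24:A/G; 25:A/C; 30:C/A; 32:T/G; 39:T/C; 42:A/G; 43:T/A.
There are 11 differences over 44 sites, so p = 11/44 = 0.2500.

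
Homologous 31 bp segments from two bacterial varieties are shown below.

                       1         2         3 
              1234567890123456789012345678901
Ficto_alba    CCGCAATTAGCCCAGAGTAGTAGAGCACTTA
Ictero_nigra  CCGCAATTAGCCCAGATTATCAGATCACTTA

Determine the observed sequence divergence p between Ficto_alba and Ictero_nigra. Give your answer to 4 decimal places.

0.1290

Differing sites — 17:G/T; 20:G/T; 21:T/C; 25:G/T.
There are 4 differences over 31 sites, so p = 4/31 = 0.1290.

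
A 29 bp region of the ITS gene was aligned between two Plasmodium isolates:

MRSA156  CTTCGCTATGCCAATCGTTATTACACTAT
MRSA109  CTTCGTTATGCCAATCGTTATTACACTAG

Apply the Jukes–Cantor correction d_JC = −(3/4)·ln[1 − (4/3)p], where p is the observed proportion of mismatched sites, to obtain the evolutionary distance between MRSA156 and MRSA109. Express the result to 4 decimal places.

0.0723

Differing sites — 6:C/T; 29:T/G.
p = 2/29 = 0.068966.
d = −0.75 · ln(1 − (4/3)·0.068966) = −0.75 · ln(0.908045) = −0.75 · (-0.096461) = 0.0723.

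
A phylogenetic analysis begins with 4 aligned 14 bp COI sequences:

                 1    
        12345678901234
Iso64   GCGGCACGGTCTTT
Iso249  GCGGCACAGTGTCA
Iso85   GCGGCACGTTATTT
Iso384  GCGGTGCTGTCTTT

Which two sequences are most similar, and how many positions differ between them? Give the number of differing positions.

2

Pairwise Hamming distances:
  Iso64 vs Iso249: 4
  Iso64 vs Iso85: 2
  Iso64 vs Iso384: 3
  Iso249 vs Iso85: 5
  Iso249 vs Iso384: 6
  Iso85 vs Iso384: 5
The smallest is 2, between Iso64 and Iso85.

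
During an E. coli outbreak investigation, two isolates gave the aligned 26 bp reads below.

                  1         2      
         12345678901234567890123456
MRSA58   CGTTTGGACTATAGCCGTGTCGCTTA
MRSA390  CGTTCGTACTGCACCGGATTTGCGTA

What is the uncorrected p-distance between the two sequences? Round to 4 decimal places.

0.3846

Differing sites — 5:T/C; 7:G/T; 11:A/G; 12:T/C; 14:G/C; 16:C/G; 18:T/A; 19:G/T; 21:C/T; 24:T/G.
There are 10 differences over 26 sites, so p = 10/26 = 0.3846.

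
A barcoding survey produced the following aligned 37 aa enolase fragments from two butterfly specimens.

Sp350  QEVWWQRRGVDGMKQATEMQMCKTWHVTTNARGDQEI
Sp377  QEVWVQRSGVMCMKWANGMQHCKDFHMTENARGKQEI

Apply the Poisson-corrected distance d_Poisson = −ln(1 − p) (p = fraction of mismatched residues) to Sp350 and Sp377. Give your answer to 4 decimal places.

0.4329

Mismatches occur at site 5 (W→V), site 8 (R→S), site 11 (D→M), site 12 (G→C), site 15 (Q→W), site 17 (T→N), site 18 (E→G), site 21 (M→H), site 24 (T→D), site 25 (W→F), site 27 (V→M), site 29 (T→E), site 34 (D→K).
p = 13/37 = 0.351351.
d = −ln(1 − 0.351351) = −ln(0.648649) = 0.4329.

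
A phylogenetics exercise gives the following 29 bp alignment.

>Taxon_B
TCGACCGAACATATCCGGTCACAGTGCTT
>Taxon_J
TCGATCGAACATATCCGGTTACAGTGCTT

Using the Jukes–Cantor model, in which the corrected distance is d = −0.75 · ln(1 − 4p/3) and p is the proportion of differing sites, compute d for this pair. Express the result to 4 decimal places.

0.0723

The sequences differ at positions 5 (C/T), 20 (C/T).
p = 2/29 = 0.068966.
d = −0.75 · ln(1 − (4/3)·0.068966) = −0.75 · ln(0.908045) = −0.75 · (-0.096461) = 0.0723.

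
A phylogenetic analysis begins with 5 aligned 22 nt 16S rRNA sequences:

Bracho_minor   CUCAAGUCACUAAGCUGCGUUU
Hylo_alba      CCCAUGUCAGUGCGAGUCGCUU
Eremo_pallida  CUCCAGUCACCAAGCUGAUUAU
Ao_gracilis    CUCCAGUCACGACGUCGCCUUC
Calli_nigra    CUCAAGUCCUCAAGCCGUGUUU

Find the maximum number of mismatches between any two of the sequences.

Pairwise Hamming distances:
  Bracho_minor vs Hylo_alba: 9
  Bracho_minor vs Eremo_pallida: 5
  Bracho_minor vs Ao_gracilis: 7
  Bracho_minor vs Calli_nigra: 5
  Hylo_alba vs Eremo_pallida: 14
  Hylo_alba vs Ao_gracilis: 12
  Hylo_alba vs Calli_nigra: 12
  Eremo_pallida vs Ao_gracilis: 8
  Eremo_pallida vs Calli_nigra: 7
  Ao_gracilis vs Calli_nigra: 9
The largest is 14, between Hylo_alba and Eremo_pallida.

14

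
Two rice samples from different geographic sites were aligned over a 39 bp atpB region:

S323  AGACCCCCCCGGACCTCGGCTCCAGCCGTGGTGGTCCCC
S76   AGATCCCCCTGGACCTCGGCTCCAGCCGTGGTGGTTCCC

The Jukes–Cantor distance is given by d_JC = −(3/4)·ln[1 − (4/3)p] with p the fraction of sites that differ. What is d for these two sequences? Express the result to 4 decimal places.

Differing sites — 4:C/T; 10:C/T; 36:C/T.
p = 3/39 = 0.076923.
d = −0.75 · ln(1 − (4/3)·0.076923) = −0.75 · ln(0.897436) = −0.75 · (-0.108213) = 0.0812.

0.0812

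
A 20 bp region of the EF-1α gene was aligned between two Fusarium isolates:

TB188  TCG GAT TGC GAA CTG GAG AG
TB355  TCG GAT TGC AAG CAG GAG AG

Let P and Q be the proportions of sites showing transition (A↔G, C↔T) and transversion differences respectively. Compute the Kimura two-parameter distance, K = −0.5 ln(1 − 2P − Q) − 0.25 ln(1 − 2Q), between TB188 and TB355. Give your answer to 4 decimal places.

Mismatches occur at site 10 (G/A, transition), site 12 (A/G, transition), site 14 (T/A, transversion).
Of the 3 differences, 2 transitions and 1 transversion over 20 sites: P = 2/20 = 0.100000, Q = 1/20 = 0.050000.
d = −0.5·ln(0.750000) − 0.25·ln(0.900000) = −0.5·(-0.287682) − 0.25·(-0.105361) = 0.1702.

0.1702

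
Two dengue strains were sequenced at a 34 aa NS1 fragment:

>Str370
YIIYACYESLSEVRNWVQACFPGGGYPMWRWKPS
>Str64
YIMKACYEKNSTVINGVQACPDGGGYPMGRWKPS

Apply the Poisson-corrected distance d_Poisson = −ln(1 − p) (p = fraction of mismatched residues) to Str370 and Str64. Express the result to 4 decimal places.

0.3483

The sequences differ at positions 3 (I/M), 4 (Y/K), 9 (S/K), 10 (L/N), 12 (E/T), 14 (R/I), 16 (W/G), 21 (F/P), 22 (P/D), 29 (W/G).
p = 10/34 = 0.294118.
d = −ln(1 − 0.294118) = −ln(0.705882) = 0.3483.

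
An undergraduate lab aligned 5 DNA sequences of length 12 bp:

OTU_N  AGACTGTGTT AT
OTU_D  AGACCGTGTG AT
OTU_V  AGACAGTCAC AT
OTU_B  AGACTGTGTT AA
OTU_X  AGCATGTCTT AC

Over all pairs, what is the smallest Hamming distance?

1

Pairwise Hamming distances:
  OTU_N vs OTU_D: 2
  OTU_N vs OTU_V: 4
  OTU_N vs OTU_B: 1
  OTU_N vs OTU_X: 4
  OTU_D vs OTU_V: 4
  OTU_D vs OTU_B: 3
  OTU_D vs OTU_X: 6
  OTU_V vs OTU_B: 5
  OTU_V vs OTU_X: 6
  OTU_B vs OTU_X: 4
The smallest is 1, between OTU_N and OTU_B.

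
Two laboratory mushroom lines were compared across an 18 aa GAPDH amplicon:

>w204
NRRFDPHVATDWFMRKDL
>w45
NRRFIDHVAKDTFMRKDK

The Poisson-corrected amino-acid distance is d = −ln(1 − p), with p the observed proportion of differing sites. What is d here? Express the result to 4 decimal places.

0.3254

Differing sites — 5:D/I; 6:P/D; 10:T/K; 12:W/T; 18:L/K.
p = 5/18 = 0.277778.
d = −ln(1 − 0.277778) = −ln(0.722222) = 0.3254.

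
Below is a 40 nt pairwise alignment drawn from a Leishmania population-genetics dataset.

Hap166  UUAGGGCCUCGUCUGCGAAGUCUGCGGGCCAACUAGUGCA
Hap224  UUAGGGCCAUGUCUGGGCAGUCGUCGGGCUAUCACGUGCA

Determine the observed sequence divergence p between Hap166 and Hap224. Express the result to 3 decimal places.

The sequences differ at positions 9 (U/A), 10 (C/U), 16 (C/G), 18 (A/C), 23 (U/G), 24 (G/U), 30 (C/U), 32 (A/U), 34 (U/A), 35 (A/C).
There are 10 differences over 40 sites, so p = 10/40 = 0.250.

0.250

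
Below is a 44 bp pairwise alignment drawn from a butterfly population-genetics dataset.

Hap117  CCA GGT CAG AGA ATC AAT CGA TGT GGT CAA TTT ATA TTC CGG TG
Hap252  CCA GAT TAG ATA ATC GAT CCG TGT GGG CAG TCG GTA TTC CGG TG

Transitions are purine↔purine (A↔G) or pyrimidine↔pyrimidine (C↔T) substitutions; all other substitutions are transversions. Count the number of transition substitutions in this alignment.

7

Differing sites — 5:G/A (Ti); 7:C/T (Ti); 11:G/T (Tv); 16:A/G (Ti); 20:G/C (Tv); 21:A/G (Ti); 27:T/G (Tv); 30:A/G (Ti); 32:T/C (Ti); 33:T/G (Tv); 34:A/G (Ti).
Of the 11 differences, 7 transitions and 4 transversions, so the answer is 7.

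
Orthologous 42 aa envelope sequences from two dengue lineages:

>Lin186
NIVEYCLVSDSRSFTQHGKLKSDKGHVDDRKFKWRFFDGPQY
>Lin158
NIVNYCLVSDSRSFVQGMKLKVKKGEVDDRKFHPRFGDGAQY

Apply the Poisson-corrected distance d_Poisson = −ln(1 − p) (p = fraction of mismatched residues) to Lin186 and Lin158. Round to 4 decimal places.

0.3037

The sequences differ at positions 4 (E/N), 15 (T/V), 17 (H/G), 18 (G/M), 22 (S/V), 23 (D/K), 26 (H/E), 33 (K/H), 34 (W/P), 37 (F/G), 40 (P/A).
p = 11/42 = 0.261905.
d = −ln(1 − 0.261905) = −ln(0.738095) = 0.3037.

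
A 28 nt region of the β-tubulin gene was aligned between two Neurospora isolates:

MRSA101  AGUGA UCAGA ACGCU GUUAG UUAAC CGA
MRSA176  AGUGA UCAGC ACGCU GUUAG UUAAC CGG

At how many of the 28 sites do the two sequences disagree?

The sequences differ at positions 10 (A/C), 28 (A/G).
That gives 2 mismatches out of 28 aligned sites, so the Hamming distance is 2.

2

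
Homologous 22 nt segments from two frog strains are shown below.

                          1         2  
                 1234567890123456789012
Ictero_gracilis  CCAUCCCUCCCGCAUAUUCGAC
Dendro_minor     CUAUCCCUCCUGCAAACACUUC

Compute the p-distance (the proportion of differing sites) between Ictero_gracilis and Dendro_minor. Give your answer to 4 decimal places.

The sequences differ at positions 2 (C/U), 11 (C/U), 15 (U/A), 17 (U/C), 18 (U/A), 20 (G/U), 21 (A/U).
There are 7 differences over 22 sites, so p = 7/22 = 0.3182.

0.3182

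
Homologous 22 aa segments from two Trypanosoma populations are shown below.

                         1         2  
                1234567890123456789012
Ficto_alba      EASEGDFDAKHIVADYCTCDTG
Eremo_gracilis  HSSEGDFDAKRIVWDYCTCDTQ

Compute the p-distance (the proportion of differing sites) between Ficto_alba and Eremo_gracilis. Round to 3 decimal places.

0.227

The sequences differ at positions 1 (E/H), 2 (A/S), 11 (H/R), 14 (A/W), 22 (G/Q).
There are 5 differences over 22 sites, so p = 5/22 = 0.227.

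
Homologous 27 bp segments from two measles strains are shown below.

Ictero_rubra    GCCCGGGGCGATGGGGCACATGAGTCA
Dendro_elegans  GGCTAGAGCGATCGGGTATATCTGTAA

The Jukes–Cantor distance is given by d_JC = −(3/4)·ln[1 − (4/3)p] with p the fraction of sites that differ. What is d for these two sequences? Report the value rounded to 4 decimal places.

0.5107

Mismatches occur at site 2 (C↔G), site 4 (C↔T), site 5 (G↔A), site 7 (G↔A), site 13 (G↔C), site 17 (C↔T), site 19 (C↔T), site 22 (G↔C), site 23 (A↔T), site 26 (C↔A).
p = 10/27 = 0.370370.
d = −0.75 · ln(1 − (4/3)·0.370370) = −0.75 · ln(0.506173) = −0.75 · (-0.680877) = 0.5107.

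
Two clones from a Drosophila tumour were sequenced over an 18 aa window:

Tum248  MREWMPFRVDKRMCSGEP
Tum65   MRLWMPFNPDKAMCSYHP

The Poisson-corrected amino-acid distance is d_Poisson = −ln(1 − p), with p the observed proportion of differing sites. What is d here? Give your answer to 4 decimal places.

The sequences differ at positions 3 (E/L), 8 (R/N), 9 (V/P), 12 (R/A), 16 (G/Y), 17 (E/H).
p = 6/18 = 0.333333.
d = −ln(1 − 0.333333) = −ln(0.666667) = 0.4055.

0.4055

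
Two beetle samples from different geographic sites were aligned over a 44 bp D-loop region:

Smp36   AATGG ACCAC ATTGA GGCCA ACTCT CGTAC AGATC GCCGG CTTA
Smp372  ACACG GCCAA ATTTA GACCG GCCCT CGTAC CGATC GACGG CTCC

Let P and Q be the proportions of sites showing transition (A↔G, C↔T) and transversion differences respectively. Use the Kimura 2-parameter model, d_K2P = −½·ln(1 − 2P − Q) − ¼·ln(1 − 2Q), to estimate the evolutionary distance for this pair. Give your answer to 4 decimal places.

The sequences differ at positions 2 (A/C, transversion), 3 (T/A, transversion), 4 (G/C, transversion), 6 (A/G, transition), 10 (C/A, transversion), 14 (G/T, transversion), 17 (G/A, transition), 20 (A/G, transition), 21 (A/G, transition), 23 (T/C, transition), 31 (A/C, transversion), 37 (C/A, transversion), 43 (T/C, transition), 44 (A/C, transversion).
Of the 14 differences, 6 transitions and 8 transversions over 44 sites: P = 6/44 = 0.136364, Q = 8/44 = 0.181818.
d = −0.5·ln(0.545454) − 0.25·ln(0.636364) = −0.5·(-0.606137) − 0.25·(-0.451985) = 0.4161.

0.4161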